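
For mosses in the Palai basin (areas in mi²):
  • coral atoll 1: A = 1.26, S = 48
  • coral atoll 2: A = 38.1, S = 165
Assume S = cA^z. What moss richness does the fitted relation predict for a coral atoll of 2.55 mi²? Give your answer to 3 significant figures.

62.0

z = ln(165/48) / ln(38.1/1.26) = 1.2347 / 3.4091 = 0.3622
c = 48 / 1.26^0.3622 = 48 / 1.087 = 44.15
S₃ = 44.15 × 2.55^0.3622 = 44.15 × 1.404 ≈ 61.96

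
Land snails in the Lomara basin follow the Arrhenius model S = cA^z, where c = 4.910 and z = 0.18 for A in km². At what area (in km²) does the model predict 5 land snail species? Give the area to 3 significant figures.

5 = 4.91 × A^0.18  ⇒  A^0.18 = 5/4.91 = 1.018
ln A = ln(1.018) / 0.18 = 0.0182 / 0.18 = 0.1009
A = e^0.1009 ≈ 1.106 km²

1.11 km²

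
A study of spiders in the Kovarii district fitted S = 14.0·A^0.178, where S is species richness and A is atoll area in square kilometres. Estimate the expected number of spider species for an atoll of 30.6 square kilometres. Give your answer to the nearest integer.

26 species

S = 14 × 30.6^0.178 = 14 × 1.838 ≈ 25.74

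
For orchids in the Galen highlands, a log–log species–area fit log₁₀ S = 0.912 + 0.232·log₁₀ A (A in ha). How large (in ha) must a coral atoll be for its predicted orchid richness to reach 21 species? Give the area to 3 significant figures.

58.6 ha

21 = 8.166 × A^0.232  ⇒  A^0.232 = 21/8.166 = 2.572
ln A = ln(2.572) / 0.232 = 0.9446 / 0.232 = 4.0714
A = e^4.0714 ≈ 58.64 ha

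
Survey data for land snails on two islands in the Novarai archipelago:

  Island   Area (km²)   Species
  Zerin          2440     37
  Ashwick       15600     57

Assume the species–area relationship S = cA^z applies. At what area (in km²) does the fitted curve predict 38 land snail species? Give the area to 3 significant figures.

2740 km²

z = ln(57/37) / ln(15600/2440) = 0.4321 / 1.8553 = 0.2329
c = 37 / 2440^0.2329 = 37 / 6.152 = 6.015
A = (38/6.015)^(1/0.2329) ⇒ ln A = ln(6.318)/0.2329 = 7.9142
A = e^7.9142 ≈ 2736 km²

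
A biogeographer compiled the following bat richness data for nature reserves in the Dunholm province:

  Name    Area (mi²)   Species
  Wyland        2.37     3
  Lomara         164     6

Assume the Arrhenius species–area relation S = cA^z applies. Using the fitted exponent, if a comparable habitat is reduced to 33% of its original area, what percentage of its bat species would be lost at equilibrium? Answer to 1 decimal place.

16.6%

z = ln(6/3) / ln(164/2.37) = 0.6931 / 4.2370 = 0.1636
S_new/S_old = (A_new/A_old)^z = 0.33^0.1636 = exp(0.1636 × -1.1087) = 0.8341
Fraction lost = 1 − 0.8341 = 0.1659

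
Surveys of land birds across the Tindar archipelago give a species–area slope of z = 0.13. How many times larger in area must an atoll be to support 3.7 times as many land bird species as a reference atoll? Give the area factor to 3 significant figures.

(A₂/A₁)^0.13 = 3.7, so A₂/A₁ = 3.7^(1/0.13) = 3.7^7.692
ln(A₂/A₁) = ln 3.7 / 0.13 = 1.3083 / 0.13 = 10.0641
A₂/A₁ = e^10.0641 ≈ 23485

23500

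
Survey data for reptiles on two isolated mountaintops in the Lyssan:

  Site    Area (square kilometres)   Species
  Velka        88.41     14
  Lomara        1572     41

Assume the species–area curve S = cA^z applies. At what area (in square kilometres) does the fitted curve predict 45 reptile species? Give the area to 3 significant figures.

2020 square kilometres

z = ln(41/14) / ln(1572/88.41) = 1.0745 / 2.8781 = 0.3733
c = 14 / 88.41^0.3733 = 14 / 5.33 = 2.627
A = (45/2.627)^(1/0.3733) ⇒ ln A = ln(17.13)/0.3733 = 7.6094
A = e^7.6094 ≈ 2017 square kilometres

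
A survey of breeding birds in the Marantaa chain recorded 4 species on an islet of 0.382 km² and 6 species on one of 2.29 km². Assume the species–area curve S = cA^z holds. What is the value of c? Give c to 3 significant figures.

4.97

z = ln(S₂/S₁) / ln(A₂/A₁) = ln(6/4) / ln(2.29/0.382) = 0.4055 / 1.7909 = 0.2264
c = S₁ / A₁^z = 4 / 0.382^0.2264 = 4 / 0.8042 = 4.974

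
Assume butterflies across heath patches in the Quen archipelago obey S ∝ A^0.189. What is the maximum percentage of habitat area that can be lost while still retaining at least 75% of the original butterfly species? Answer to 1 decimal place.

78.2%

Need (A_new/A_old)^0.189 = 0.75, so A_new/A_old = 0.75^(1/0.189) = 0.75^5.291
ln(A_new/A_old) = ln 0.75 / 0.189 = -0.2877 / 0.189 = -1.5221
A_new/A_old = e^-1.5221 ≈ 0.2182
Fraction that can be lost = 1 − 0.2182 = 0.7818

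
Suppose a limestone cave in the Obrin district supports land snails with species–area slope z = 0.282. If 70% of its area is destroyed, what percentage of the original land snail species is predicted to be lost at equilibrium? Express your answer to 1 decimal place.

28.8%

S_new/S_old = (A_new/A_old)^z = 0.3^0.282
= exp(0.282 × ln 0.3) = exp(0.282 × -1.2040) = exp(-0.3395) ≈ 0.7121
Fraction lost = 1 − 0.7121 = 0.2879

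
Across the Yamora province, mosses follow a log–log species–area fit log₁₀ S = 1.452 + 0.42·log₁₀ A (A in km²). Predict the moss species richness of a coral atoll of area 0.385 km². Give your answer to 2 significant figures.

S = 28.31 × 0.385^0.42
ln S = ln 28.31 + 0.42 × ln 0.385 = 3.3434 + 0.42 × -0.9545 = 2.9425
S = e^2.9425 ≈ 18.96

19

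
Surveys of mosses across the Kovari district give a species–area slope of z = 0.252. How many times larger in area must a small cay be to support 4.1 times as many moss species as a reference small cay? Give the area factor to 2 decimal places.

(A₂/A₁)^0.252 = 4.1, so A₂/A₁ = 4.1^(1/0.252) = 4.1^3.968
ln(A₂/A₁) = ln 4.1 / 0.252 = 1.4110 / 0.252 = 5.5992
A₂/A₁ = e^5.5992 ≈ 270.2

270.20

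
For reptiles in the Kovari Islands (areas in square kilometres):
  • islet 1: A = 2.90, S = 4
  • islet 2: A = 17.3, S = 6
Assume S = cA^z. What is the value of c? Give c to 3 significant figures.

z = ln(S₂/S₁) / ln(A₂/A₁) = ln(6/4) / ln(17.3/2.9) = 0.4055 / 1.7860 = 0.2270
c = S₁ / A₁^z = 4 / 2.9^0.2270 = 4 / 1.273 = 3.141

3.14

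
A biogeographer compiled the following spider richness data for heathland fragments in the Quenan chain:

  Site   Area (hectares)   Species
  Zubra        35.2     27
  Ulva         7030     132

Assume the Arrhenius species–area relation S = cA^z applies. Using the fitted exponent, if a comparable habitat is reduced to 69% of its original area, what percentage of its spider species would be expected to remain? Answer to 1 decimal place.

z = ln(132/27) / ln(7030/35.2) = 1.5870 / 5.2969 = 0.2996
S_new/S_old = (A_new/A_old)^z = 0.69^0.2996 = exp(0.2996 × -0.3711) = 0.8948

89.5%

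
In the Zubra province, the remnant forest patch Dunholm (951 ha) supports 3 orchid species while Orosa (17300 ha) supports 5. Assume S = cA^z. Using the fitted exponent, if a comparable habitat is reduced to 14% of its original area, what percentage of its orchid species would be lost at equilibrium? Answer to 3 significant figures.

29.3%

z = ln(5/3) / ln(17300/951) = 0.5108 / 2.9009 = 0.1761
S_new/S_old = (A_new/A_old)^z = 0.14^0.1761 = exp(0.1761 × -1.9661) = 0.7074
Fraction lost = 1 − 0.7074 = 0.2926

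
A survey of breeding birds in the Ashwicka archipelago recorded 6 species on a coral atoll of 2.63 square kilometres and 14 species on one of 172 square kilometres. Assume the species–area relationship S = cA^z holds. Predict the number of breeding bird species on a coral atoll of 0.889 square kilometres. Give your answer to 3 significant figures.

z = ln(14/6) / ln(172/2.63) = 0.8473 / 4.1805 = 0.2027
c = 6 / 2.63^0.2027 = 6 / 1.217 = 4.932
S₃ = 4.932 × 0.889^0.2027 = 4.932 × 0.9764 ≈ 4.816

4.82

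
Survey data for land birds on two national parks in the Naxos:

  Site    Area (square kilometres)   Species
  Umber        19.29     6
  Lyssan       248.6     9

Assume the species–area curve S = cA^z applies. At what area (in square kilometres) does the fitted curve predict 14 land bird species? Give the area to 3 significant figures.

z = ln(9/6) / ln(248.6/19.29) = 0.4055 / 2.5563 = 0.1586
c = 6 / 19.29^0.1586 = 6 / 1.599 = 3.752
A = (14/3.752)^(1/0.1586) ⇒ ln A = ln(3.731)/0.1586 = 8.3014
A = e^8.3014 ≈ 4029 square kilometres

4030 square kilometres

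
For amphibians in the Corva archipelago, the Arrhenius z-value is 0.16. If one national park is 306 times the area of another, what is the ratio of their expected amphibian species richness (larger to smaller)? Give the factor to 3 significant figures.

2.50

S₂/S₁ = (A₂/A₁)^z = 306^0.16
ln(S₂/S₁) = 0.16 × ln 306 = 0.16 × 5.7236 = 0.9158
S₂/S₁ = e^0.9158 ≈ 2.499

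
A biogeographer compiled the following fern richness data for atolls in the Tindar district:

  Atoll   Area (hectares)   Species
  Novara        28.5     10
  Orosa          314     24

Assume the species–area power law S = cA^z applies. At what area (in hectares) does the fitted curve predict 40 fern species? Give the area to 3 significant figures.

z = ln(24/10) / ln(314/28.5) = 0.8755 / 2.3995 = 0.3649
c = 10 / 28.5^0.3649 = 10 / 3.395 = 2.946
A = (40/2.946)^(1/0.3649) ⇒ ln A = ln(13.58)/0.3649 = 7.1495
A = e^7.1495 ≈ 1273 hectares

1270 hectares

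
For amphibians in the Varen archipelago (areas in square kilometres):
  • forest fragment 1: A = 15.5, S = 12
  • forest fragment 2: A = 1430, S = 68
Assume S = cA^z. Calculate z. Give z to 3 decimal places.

0.383

Taking logs: ln S = ln c + z ln A, so z = (ln S₂ − ln S₁)/(ln A₂ − ln A₁).
z = ln(68/12) / ln(1430/15.5) = ln(5.667) / ln(92.26) = 1.7346 / 4.5246 = 0.3834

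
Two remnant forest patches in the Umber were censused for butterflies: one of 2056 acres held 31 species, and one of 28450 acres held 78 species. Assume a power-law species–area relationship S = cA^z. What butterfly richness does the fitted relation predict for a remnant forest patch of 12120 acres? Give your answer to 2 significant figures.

z = ln(78/31) / ln(28450/2056) = 0.9227 / 2.6274 = 0.3512
c = 31 / 2056^0.3512 = 31 / 14.57 = 2.127
S₃ = 2.127 × 12120^0.3512 = 2.127 × 27.17 ≈ 57.8

58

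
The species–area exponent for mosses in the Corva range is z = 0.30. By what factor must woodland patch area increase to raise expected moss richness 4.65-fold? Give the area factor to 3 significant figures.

(A₂/A₁)^0.3 = 4.65, so A₂/A₁ = 4.65^(1/0.3) = 4.65^3.333
ln(A₂/A₁) = ln 4.65 / 0.3 = 1.5369 / 0.3 = 5.1229
A₂/A₁ = e^5.1229 ≈ 167.8

168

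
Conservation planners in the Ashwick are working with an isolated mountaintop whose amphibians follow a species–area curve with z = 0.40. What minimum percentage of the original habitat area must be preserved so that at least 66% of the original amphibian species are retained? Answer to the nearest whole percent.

Need (A_new/A_old)^0.4 = 0.66, so A_new/A_old = 0.66^(1/0.4) = 0.66^2.5
ln(A_new/A_old) = ln 0.66 / 0.4 = -0.4155 / 0.4 = -1.0388
A_new/A_old = e^-1.0388 ≈ 0.3539

35%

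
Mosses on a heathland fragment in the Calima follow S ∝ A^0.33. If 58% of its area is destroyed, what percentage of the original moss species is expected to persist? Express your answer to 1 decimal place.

75.1%

S_new/S_old = (A_new/A_old)^z = 0.42^0.33
= exp(0.33 × ln 0.42) = exp(0.33 × -0.8675) = exp(-0.2863) ≈ 0.7511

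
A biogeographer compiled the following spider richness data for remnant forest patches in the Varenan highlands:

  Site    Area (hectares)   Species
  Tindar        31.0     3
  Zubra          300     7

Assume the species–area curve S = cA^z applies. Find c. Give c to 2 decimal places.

z = ln(S₂/S₁) / ln(A₂/A₁) = ln(7/3) / ln(300/31) = 0.8473 / 2.2698 = 0.3733
c = S₁ / A₁^z = 3 / 31^0.3733 = 3 / 3.603 = 0.8325

0.83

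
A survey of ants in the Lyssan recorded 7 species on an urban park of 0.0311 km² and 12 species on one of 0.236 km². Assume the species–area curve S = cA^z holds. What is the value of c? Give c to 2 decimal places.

z = ln(S₂/S₁) / ln(A₂/A₁) = ln(12/7) / ln(0.236/0.0311) = 0.5390 / 2.0266 = 0.2660
c = S₁ / A₁^z = 7 / 0.0311^0.2660 = 7 / 0.3973 = 17.62

17.62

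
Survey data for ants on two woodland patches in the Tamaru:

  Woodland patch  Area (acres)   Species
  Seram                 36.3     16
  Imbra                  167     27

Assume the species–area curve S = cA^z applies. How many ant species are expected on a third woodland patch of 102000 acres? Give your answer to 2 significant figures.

z = ln(27/16) / ln(167/36.3) = 0.5232 / 1.5262 = 0.3428
c = 16 / 36.3^0.3428 = 16 / 3.426 = 4.67
S₃ = 4.67 × 102000^0.3428 = 4.67 × 52.14 ≈ 243.5

240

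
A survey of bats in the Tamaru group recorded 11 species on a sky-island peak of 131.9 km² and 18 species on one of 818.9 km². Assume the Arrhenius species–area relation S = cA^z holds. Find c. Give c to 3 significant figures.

2.95

z = ln(S₂/S₁) / ln(A₂/A₁) = ln(18/11) / ln(818.9/131.9) = 0.4925 / 1.8259 = 0.2697
c = S₁ / A₁^z = 11 / 131.9^0.2697 = 11 / 3.731 = 2.948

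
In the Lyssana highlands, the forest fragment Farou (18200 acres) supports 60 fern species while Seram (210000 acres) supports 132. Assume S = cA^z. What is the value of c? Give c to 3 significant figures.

2.54

z = ln(S₂/S₁) / ln(A₂/A₁) = ln(132/60) / ln(210000/18200) = 0.7885 / 2.4457 = 0.3224
c = S₁ / A₁^z = 60 / 18200^0.3224 = 60 / 23.63 = 2.54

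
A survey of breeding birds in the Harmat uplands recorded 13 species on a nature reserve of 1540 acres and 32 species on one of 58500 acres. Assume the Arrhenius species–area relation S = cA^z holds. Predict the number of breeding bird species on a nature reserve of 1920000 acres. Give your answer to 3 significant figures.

z = ln(32/13) / ln(58500/1540) = 0.9008 / 3.6372 = 0.2477
c = 13 / 1540^0.2477 = 13 / 6.158 = 2.111
S₃ = 2.111 × 1920000^0.2477 = 2.111 × 35.98 ≈ 75.97

76.0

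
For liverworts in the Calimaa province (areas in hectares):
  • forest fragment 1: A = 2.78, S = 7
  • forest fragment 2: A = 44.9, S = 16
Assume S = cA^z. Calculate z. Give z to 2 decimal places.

Taking logs: ln S = ln c + z ln A, so z = (ln S₂ − ln S₁)/(ln A₂ − ln A₁).
z = ln(16/7) / ln(44.9/2.78) = ln(2.286) / ln(16.15) = 0.8267 / 2.7820 = 0.2972

0.30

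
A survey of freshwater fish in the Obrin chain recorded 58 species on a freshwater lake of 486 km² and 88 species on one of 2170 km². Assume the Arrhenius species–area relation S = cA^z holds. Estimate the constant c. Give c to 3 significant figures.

10.3

z = ln(S₂/S₁) / ln(A₂/A₁) = ln(88/58) / ln(2170/486) = 0.4169 / 1.4963 = 0.2786
c = S₁ / A₁^z = 58 / 486^0.2786 = 58 / 5.605 = 10.35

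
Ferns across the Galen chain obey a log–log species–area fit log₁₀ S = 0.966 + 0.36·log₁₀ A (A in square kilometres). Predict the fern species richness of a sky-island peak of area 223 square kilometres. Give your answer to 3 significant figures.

64.8

S = 9.247 × 223^0.36
ln S = ln 9.247 + 0.36 × ln 223 = 2.2243 + 0.36 × 5.4072 = 4.1709
S = e^4.1709 ≈ 64.77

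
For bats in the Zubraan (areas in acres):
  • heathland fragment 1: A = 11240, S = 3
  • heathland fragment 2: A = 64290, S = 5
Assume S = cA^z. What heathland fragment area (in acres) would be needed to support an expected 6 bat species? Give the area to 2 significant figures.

120000 acres

z = ln(5/3) / ln(64290/11240) = 0.5108 / 1.7439 = 0.2929
c = 3 / 11240^0.2929 = 3 / 15.37 = 0.1952
A = (6/0.1952)^(1/0.2929) ⇒ ln A = ln(30.73)/0.2929 = 11.6936
A = e^11.6936 ≈ 119802 acres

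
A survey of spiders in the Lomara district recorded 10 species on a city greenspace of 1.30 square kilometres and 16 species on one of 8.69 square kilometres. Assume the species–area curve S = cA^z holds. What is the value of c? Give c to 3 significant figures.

z = ln(S₂/S₁) / ln(A₂/A₁) = ln(16/10) / ln(8.69/1.3) = 0.4700 / 1.8998 = 0.2474
c = S₁ / A₁^z = 10 / 1.3^0.2474 = 10 / 1.067 = 9.372

9.37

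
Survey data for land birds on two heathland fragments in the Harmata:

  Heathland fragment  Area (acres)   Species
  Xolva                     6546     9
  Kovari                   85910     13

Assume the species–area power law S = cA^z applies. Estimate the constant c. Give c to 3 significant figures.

z = ln(S₂/S₁) / ln(A₂/A₁) = ln(13/9) / ln(85910/6546) = 0.3677 / 2.5744 = 0.1428
c = S₁ / A₁^z = 9 / 6546^0.1428 = 9 / 3.508 = 2.566

2.57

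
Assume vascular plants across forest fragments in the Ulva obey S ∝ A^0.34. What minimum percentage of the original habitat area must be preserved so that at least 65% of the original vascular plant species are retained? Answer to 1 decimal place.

28.2%

Need (A_new/A_old)^0.34 = 0.65, so A_new/A_old = 0.65^(1/0.34) = 0.65^2.941
ln(A_new/A_old) = ln 0.65 / 0.34 = -0.4308 / 0.34 = -1.2670
A_new/A_old = e^-1.2670 ≈ 0.2817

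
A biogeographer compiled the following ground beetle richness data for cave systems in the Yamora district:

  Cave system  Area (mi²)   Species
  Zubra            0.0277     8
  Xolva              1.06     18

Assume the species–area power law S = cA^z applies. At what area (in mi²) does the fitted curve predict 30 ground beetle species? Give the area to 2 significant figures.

11 mi²

z = ln(18/8) / ln(1.06/0.0277) = 0.8109 / 3.6446 = 0.2225
c = 8 / 0.0277^0.2225 = 8 / 0.4502 = 17.77
A = (30/17.77)^(1/0.2225) ⇒ ln A = ln(1.688)/0.2225 = 2.3541
A = e^2.3541 ≈ 10.53 mi²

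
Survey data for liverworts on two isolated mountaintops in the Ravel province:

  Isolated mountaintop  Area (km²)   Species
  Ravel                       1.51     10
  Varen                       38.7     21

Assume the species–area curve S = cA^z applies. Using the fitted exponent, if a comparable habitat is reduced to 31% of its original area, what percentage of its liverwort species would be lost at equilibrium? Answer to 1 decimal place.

23.5%

z = ln(21/10) / ln(38.7/1.51) = 0.7419 / 3.2437 = 0.2287
S_new/S_old = (A_new/A_old)^z = 0.31^0.2287 = exp(0.2287 × -1.1712) = 0.765
Fraction lost = 1 − 0.765 = 0.235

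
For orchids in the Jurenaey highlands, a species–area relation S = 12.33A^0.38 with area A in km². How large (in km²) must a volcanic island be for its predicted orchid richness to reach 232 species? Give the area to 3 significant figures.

2260 km²

232 = 12.33 × A^0.38  ⇒  A^0.38 = 232/12.33 = 18.82
ln A = ln(18.82) / 0.38 = 2.9347 / 0.38 = 7.7229
A = e^7.7229 ≈ 2260 km²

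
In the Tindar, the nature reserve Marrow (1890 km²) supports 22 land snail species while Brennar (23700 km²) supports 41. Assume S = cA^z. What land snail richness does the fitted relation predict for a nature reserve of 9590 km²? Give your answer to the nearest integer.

33

z = ln(41/22) / ln(23700/1890) = 0.6225 / 2.5289 = 0.2462
c = 22 / 1890^0.2462 = 22 / 6.406 = 3.435
S₃ = 3.435 × 9590^0.2462 = 3.435 × 9.554 ≈ 32.81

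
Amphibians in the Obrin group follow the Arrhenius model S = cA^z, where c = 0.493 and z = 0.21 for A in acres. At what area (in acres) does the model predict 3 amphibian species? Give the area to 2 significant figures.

3 = 0.493 × A^0.21  ⇒  A^0.21 = 3/0.493 = 6.085
ln A = ln(6.085) / 0.21 = 1.8059 / 0.21 = 8.5993
A = e^8.5993 ≈ 5428 acres

5400 acres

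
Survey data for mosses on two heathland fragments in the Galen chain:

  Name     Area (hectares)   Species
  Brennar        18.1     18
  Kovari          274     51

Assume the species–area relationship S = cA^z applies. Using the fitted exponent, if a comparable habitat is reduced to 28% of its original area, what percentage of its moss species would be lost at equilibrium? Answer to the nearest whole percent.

z = ln(51/18) / ln(274/18.1) = 1.0415 / 2.7172 = 0.3833
S_new/S_old = (A_new/A_old)^z = 0.28^0.3833 = exp(0.3833 × -1.2730) = 0.6139
Fraction lost = 1 − 0.6139 = 0.3861

39%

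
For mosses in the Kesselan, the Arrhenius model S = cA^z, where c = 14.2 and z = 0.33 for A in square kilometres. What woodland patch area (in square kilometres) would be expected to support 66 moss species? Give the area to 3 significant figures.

66 = 14.2 × A^0.33  ⇒  A^0.33 = 66/14.2 = 4.648
ln A = ln(4.648) / 0.33 = 1.5364 / 0.33 = 4.6558
A = e^4.6558 ≈ 105.2 square kilometres

105 square kilometres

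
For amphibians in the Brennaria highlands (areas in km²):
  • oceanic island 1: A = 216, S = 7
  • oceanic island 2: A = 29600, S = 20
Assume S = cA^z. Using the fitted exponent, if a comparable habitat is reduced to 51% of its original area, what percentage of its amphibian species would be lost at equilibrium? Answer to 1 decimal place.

13.4%

z = ln(20/7) / ln(29600/216) = 1.0498 / 4.9203 = 0.2134
S_new/S_old = (A_new/A_old)^z = 0.51^0.2134 = exp(0.2134 × -0.6733) = 0.8662
Fraction lost = 1 − 0.8662 = 0.1338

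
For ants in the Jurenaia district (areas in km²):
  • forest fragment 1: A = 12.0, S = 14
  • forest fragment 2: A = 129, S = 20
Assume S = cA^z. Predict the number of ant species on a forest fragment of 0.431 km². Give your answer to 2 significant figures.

8.5

z = ln(20/14) / ln(129/12) = 0.3567 / 2.3749 = 0.1502
c = 14 / 12^0.1502 = 14 / 1.452 = 9.639
S₃ = 9.639 × 0.431^0.1502 = 9.639 × 0.8813 ≈ 8.495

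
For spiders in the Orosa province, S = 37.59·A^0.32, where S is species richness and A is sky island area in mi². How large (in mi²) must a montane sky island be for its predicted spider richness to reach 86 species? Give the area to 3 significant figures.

13.3 mi²

86 = 37.59 × A^0.32  ⇒  A^0.32 = 86/37.59 = 2.288
ln A = ln(2.288) / 0.32 = 0.8276 / 0.32 = 2.5863
A = e^2.5863 ≈ 13.28 mi²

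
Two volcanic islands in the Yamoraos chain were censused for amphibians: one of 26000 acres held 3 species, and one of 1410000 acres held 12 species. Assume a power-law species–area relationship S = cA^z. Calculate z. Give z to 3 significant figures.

Taking logs: ln S = ln c + z ln A, so z = (ln S₂ − ln S₁)/(ln A₂ − ln A₁).
z = ln(12/3) / ln(1410000/26000) = ln(4) / ln(54.23) = 1.3863 / 3.9932 = 0.3472

0.347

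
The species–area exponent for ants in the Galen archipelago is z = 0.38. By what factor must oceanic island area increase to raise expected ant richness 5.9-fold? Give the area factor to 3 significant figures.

107

(A₂/A₁)^0.38 = 5.9, so A₂/A₁ = 5.9^(1/0.38) = 5.9^2.632
ln(A₂/A₁) = ln 5.9 / 0.38 = 1.7750 / 0.38 = 4.6709
A₂/A₁ = e^4.6709 ≈ 106.8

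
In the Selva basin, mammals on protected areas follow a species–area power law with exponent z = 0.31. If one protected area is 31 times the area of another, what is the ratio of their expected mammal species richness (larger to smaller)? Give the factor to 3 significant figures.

2.90

S₂/S₁ = (A₂/A₁)^z = 31^0.31
ln(S₂/S₁) = 0.31 × ln 31 = 0.31 × 3.4340 = 1.0645
S₂/S₁ = e^1.0645 ≈ 2.899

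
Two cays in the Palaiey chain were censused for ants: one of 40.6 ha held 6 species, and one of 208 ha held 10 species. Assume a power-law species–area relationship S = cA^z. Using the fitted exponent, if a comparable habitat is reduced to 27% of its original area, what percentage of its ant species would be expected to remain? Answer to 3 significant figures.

66.4%

z = ln(10/6) / ln(208/40.6) = 0.5108 / 1.6338 = 0.3127
S_new/S_old = (A_new/A_old)^z = 0.27^0.3127 = exp(0.3127 × -1.3093) = 0.6641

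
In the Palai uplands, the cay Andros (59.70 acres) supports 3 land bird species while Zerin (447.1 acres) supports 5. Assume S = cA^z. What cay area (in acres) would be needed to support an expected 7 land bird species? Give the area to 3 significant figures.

z = ln(5/3) / ln(447.1/59.7) = 0.5108 / 2.0135 = 0.2537
c = 3 / 59.7^0.2537 = 3 / 2.822 = 1.063
A = (7/1.063)^(1/0.2537) ⇒ ln A = ln(6.585)/0.2537 = 7.4290
A = e^7.4290 ≈ 1684 acres

1680 acres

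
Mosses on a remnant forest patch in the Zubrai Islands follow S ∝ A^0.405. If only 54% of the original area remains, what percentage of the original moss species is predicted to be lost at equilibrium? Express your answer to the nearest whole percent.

S_new/S_old = (A_new/A_old)^z = 0.54^0.405
= exp(0.405 × ln 0.54) = exp(0.405 × -0.6162) = exp(-0.2496) ≈ 0.7791
Fraction lost = 1 − 0.7791 = 0.2209

22%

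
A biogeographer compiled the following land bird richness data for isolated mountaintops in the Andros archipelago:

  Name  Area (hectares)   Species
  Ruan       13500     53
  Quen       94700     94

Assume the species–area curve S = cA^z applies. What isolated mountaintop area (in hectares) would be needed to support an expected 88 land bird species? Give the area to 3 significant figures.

z = ln(94/53) / ln(94700/13500) = 0.5730 / 1.9480 = 0.2941
c = 53 / 13500^0.2941 = 53 / 16.4 = 3.231
A = (88/3.231)^(1/0.2941) ⇒ ln A = ln(27.23)/0.2941 = 11.2342
A = e^11.2342 ≈ 75677 hectares

75700 hectares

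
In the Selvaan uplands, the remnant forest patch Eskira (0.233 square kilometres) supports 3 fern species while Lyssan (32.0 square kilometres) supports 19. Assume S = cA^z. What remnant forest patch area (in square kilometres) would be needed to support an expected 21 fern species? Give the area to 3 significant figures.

z = ln(19/3) / ln(32/0.233) = 1.8458 / 4.9225 = 0.3750
c = 3 / 0.233^0.3750 = 3 / 0.5791 = 5.18
A = (21/5.18)^(1/0.3750) ⇒ ln A = ln(4.054)/0.3750 = 3.7326
A = e^3.7326 ≈ 41.79 square kilometres

41.8 square kilometres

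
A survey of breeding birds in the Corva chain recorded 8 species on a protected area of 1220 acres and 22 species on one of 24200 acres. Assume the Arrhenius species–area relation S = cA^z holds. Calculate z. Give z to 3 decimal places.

0.339

Taking logs: ln S = ln c + z ln A, so z = (ln S₂ − ln S₁)/(ln A₂ − ln A₁).
z = ln(22/8) / ln(24200/1220) = ln(2.75) / ln(19.84) = 1.0116 / 2.9875 = 0.3386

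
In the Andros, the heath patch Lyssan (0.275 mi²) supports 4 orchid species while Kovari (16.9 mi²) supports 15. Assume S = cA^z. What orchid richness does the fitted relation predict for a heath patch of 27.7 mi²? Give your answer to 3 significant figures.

z = ln(15/4) / ln(16.9/0.275) = 1.3218 / 4.1183 = 0.3209
c = 4 / 0.275^0.3209 = 4 / 0.6608 = 6.053
S₃ = 6.053 × 27.7^0.3209 = 6.053 × 2.904 ≈ 17.58

17.6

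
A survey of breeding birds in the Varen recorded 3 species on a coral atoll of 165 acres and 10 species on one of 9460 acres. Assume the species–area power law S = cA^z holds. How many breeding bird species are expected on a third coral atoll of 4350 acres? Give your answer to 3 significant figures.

7.94

z = ln(10/3) / ln(9460/165) = 1.2040 / 4.0489 = 0.2974
c = 3 / 165^0.2974 = 3 / 4.564 = 0.6573
S₃ = 0.6573 × 4350^0.2974 = 0.6573 × 12.08 ≈ 7.937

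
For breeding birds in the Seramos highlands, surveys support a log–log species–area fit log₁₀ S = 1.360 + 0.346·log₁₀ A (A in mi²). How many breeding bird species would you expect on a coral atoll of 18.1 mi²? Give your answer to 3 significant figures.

S = 22.91 × 18.1^0.346
ln S = ln 22.91 + 0.346 × ln 18.1 = 3.1315 + 0.346 × 2.8959 = 4.1335
S = e^4.1335 ≈ 62.4

62.4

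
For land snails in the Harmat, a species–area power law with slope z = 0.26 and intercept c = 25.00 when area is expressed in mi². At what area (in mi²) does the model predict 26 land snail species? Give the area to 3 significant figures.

26 = 25 × A^0.26  ⇒  A^0.26 = 26/25 = 1.04
ln A = ln(1.04) / 0.26 = 0.0392 / 0.26 = 0.1508
A = e^0.1508 ≈ 1.163 mi²

1.16 mi²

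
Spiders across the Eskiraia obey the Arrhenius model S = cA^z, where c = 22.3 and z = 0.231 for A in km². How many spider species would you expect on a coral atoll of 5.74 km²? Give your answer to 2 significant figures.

S = 22.3 × 5.74^0.231 = 22.3 × 1.497 ≈ 33.39

33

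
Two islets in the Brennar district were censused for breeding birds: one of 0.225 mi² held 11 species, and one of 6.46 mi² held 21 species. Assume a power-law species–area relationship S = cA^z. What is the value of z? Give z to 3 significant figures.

Taking logs: ln S = ln c + z ln A, so z = (ln S₂ − ln S₁)/(ln A₂ − ln A₁).
z = ln(21/11) / ln(6.46/0.225) = ln(1.909) / ln(28.71) = 0.6466 / 3.3573 = 0.1926

0.193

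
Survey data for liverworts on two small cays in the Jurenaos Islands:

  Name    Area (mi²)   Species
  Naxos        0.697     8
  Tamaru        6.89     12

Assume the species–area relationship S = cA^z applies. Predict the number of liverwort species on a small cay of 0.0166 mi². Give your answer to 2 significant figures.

4.1

z = ln(12/8) / ln(6.89/0.697) = 0.4055 / 2.2910 = 0.1770
c = 8 / 0.697^0.1770 = 8 / 0.9381 = 8.528
S₃ = 8.528 × 0.0166^0.1770 = 8.528 × 0.4842 ≈ 4.129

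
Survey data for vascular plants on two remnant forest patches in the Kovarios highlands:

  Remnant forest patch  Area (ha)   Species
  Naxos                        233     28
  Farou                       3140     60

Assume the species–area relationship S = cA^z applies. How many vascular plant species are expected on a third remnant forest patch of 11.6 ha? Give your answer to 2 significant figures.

12

z = ln(60/28) / ln(3140/233) = 0.7621 / 2.6009 = 0.2930
c = 28 / 233^0.2930 = 28 / 4.94 = 5.668
S₃ = 5.668 × 11.6^0.2930 = 5.668 × 2.051 ≈ 11.62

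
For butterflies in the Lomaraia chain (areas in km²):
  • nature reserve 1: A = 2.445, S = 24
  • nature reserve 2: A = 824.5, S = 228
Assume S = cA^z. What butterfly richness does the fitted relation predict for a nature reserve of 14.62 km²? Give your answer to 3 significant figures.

47.9

z = ln(228/24) / ln(824.5/2.445) = 2.2513 / 5.8207 = 0.3868
c = 24 / 2.445^0.3868 = 24 / 1.413 = 16.98
S₃ = 16.98 × 14.62^0.3868 = 16.98 × 2.822 ≈ 47.93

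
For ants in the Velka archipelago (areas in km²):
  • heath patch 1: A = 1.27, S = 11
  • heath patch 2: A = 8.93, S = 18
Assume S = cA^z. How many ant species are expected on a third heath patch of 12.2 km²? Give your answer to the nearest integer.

19

z = ln(18/11) / ln(8.93/1.27) = 0.4925 / 1.9504 = 0.2525
c = 11 / 1.27^0.2525 = 11 / 1.062 = 10.36
S₃ = 10.36 × 12.2^0.2525 = 10.36 × 1.881 ≈ 19.48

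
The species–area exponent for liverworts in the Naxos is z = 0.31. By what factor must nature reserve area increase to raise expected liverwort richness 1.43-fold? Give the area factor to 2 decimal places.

(A₂/A₁)^0.31 = 1.43, so A₂/A₁ = 1.43^(1/0.31) = 1.43^3.226
ln(A₂/A₁) = ln 1.43 / 0.31 = 0.3577 / 0.31 = 1.1538
A₂/A₁ = e^1.1538 ≈ 3.17

3.17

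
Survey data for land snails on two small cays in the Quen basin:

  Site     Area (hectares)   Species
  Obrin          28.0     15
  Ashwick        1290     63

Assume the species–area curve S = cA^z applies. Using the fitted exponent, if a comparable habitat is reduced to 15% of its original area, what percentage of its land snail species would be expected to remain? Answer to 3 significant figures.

z = ln(63/15) / ln(1290/28) = 1.4351 / 3.8302 = 0.3747
S_new/S_old = (A_new/A_old)^z = 0.15^0.3747 = exp(0.3747 × -1.8971) = 0.4912

49.1%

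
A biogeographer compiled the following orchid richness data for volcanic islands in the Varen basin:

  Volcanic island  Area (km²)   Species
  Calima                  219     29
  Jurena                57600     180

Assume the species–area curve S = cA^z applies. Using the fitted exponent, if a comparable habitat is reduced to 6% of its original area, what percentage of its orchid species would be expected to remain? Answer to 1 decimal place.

z = ln(180/29) / ln(57600/219) = 1.8257 / 5.5722 = 0.3276
S_new/S_old = (A_new/A_old)^z = 0.06^0.3276 = exp(0.3276 × -2.8134) = 0.3978

39.8%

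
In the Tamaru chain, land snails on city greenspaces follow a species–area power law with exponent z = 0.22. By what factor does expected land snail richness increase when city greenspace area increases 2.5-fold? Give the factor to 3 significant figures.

1.22

S₂/S₁ = (A₂/A₁)^z = 2.5^0.22
ln(S₂/S₁) = 0.22 × ln 2.5 = 0.22 × 0.9163 = 0.2016
S₂/S₁ = e^0.2016 ≈ 1.223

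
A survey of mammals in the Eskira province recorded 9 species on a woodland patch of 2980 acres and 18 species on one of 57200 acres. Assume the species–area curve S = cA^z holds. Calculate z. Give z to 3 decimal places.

0.235

Taking logs: ln S = ln c + z ln A, so z = (ln S₂ − ln S₁)/(ln A₂ − ln A₁).
z = ln(18/9) / ln(57200/2980) = ln(2) / ln(19.19) = 0.6931 / 2.9546 = 0.2346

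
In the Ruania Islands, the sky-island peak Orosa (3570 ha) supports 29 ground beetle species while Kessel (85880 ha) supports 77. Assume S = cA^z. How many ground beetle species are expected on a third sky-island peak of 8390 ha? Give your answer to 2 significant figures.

z = ln(77/29) / ln(85880/3570) = 0.9765 / 3.1804 = 0.3070
c = 29 / 3570^0.3070 = 29 / 12.33 = 2.353
S₃ = 2.353 × 8390^0.3070 = 2.353 × 16.02 ≈ 37.7

38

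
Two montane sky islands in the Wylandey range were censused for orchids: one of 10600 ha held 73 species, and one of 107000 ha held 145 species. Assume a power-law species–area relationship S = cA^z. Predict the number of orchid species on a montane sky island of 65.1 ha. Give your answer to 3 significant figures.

z = ln(145/73) / ln(107000/10600) = 0.6863 / 2.3120 = 0.2968
c = 73 / 10600^0.2968 = 73 / 15.66 = 4.661
S₃ = 4.661 × 65.1^0.2968 = 4.661 × 3.454 ≈ 16.1

16.1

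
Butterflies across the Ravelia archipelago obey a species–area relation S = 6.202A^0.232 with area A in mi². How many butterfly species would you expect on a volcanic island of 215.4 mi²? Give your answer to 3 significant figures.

21.6

S = 6.202 × 215.4^0.232 = 6.202 × 3.478 ≈ 21.57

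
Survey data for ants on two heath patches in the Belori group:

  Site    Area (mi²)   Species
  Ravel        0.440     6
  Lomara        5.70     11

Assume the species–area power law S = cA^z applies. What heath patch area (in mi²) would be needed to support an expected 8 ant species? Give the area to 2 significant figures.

1.5 mi²

z = ln(11/6) / ln(5.7/0.44) = 0.6061 / 2.5614 = 0.2366
c = 6 / 0.44^0.2366 = 6 / 0.8234 = 7.287
A = (8/7.287)^(1/0.2366) ⇒ ln A = ln(1.098)/0.2366 = 0.3947
A = e^0.3947 ≈ 1.484 mi²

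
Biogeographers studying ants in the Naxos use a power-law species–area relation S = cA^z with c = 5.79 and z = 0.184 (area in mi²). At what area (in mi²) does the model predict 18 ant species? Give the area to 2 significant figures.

480 mi²

18 = 5.79 × A^0.184  ⇒  A^0.184 = 18/5.79 = 3.109
ln A = ln(3.109) / 0.184 = 1.1342 / 0.184 = 6.1643
A = e^6.1643 ≈ 475.5 mi²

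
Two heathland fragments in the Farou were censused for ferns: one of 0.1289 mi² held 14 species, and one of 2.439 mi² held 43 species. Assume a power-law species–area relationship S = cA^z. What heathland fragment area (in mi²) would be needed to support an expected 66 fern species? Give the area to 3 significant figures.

7.50 mi²

z = ln(43/14) / ln(2.439/0.1289) = 1.1221 / 2.9403 = 0.3816
c = 14 / 0.1289^0.3816 = 14 / 0.4575 = 30.6
A = (66/30.6)^(1/0.3816) ⇒ ln A = ln(2.157)/0.3816 = 2.0143
A = e^2.0143 ≈ 7.495 mi²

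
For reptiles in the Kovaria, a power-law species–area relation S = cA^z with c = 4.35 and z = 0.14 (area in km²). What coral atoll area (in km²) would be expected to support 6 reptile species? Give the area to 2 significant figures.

6 = 4.35 × A^0.14  ⇒  A^0.14 = 6/4.35 = 1.379
ln A = ln(1.379) / 0.14 = 0.3216 / 0.14 = 2.2970
A = e^2.2970 ≈ 9.945 km²

9.9 km²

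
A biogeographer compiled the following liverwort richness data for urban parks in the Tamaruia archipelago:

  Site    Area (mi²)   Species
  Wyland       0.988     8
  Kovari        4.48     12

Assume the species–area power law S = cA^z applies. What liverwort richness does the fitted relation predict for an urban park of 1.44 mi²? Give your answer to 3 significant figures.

8.85

z = ln(12/8) / ln(4.48/0.988) = 0.4055 / 1.5117 = 0.2682
c = 8 / 0.988^0.2682 = 8 / 0.9968 = 8.026
S₃ = 8.026 × 1.44^0.2682 = 8.026 × 1.103 ≈ 8.851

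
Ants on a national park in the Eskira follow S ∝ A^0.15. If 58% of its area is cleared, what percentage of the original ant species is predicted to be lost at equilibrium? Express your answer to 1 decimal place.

12.2%

S_new/S_old = (A_new/A_old)^z = 0.42^0.15
= exp(0.15 × ln 0.42) = exp(0.15 × -0.8675) = exp(-0.1301) ≈ 0.878
Fraction lost = 1 − 0.878 = 0.122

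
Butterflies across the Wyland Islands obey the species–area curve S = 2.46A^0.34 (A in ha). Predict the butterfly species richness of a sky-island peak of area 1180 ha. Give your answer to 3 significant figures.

27.3

S = 2.46 × 1180^0.34 = 2.46 × 11.08 ≈ 27.25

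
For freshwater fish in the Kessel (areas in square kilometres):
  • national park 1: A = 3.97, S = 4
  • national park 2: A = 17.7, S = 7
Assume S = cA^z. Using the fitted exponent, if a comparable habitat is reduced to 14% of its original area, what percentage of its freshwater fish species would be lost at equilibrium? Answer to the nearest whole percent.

z = ln(7/4) / ln(17.7/3.97) = 0.5596 / 1.4948 = 0.3744
S_new/S_old = (A_new/A_old)^z = 0.14^0.3744 = exp(0.3744 × -1.9661) = 0.479
Fraction lost = 1 − 0.479 = 0.521

52%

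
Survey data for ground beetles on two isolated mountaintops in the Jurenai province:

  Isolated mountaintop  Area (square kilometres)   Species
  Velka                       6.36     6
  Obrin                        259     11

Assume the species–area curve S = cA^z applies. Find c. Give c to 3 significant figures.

4.43

z = ln(S₂/S₁) / ln(A₂/A₁) = ln(11/6) / ln(259/6.36) = 0.6061 / 3.7068 = 0.1635
c = S₁ / A₁^z = 6 / 6.36^0.1635 = 6 / 1.353 = 4.434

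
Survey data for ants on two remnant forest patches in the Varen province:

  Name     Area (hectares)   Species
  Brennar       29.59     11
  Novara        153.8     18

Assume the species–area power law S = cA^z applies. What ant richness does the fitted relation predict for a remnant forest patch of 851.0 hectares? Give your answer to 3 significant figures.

30.0

z = ln(18/11) / ln(153.8/29.59) = 0.4925 / 1.6482 = 0.2988
c = 11 / 29.59^0.2988 = 11 / 2.751 = 3.998
S₃ = 3.998 × 851^0.2988 = 3.998 × 7.507 ≈ 30.01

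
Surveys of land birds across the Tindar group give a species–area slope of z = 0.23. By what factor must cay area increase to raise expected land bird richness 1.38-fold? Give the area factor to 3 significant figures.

(A₂/A₁)^0.23 = 1.38, so A₂/A₁ = 1.38^(1/0.23) = 1.38^4.348
ln(A₂/A₁) = ln 1.38 / 0.23 = 0.3221 / 0.23 = 1.4004
A₂/A₁ = e^1.4004 ≈ 4.057

4.06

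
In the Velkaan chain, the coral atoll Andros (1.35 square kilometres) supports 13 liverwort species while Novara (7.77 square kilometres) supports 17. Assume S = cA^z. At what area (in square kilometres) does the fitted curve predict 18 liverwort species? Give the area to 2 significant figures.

z = ln(17/13) / ln(7.77/1.35) = 0.2683 / 1.7502 = 0.1533
c = 13 / 1.35^0.1533 = 13 / 1.047 = 12.42
A = (18/12.42)^(1/0.1533) ⇒ ln A = ln(1.45)/0.1533 = 2.4232
A = e^2.4232 ≈ 11.28 square kilometres

11 square kilometres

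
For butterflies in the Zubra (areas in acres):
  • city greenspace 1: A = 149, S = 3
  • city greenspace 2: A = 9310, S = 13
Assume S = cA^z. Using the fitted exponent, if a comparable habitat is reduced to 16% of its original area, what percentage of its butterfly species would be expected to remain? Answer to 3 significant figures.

52.2%

z = ln(13/3) / ln(9310/149) = 1.4663 / 4.1349 = 0.3546
S_new/S_old = (A_new/A_old)^z = 0.16^0.3546 = exp(0.3546 × -1.8326) = 0.5221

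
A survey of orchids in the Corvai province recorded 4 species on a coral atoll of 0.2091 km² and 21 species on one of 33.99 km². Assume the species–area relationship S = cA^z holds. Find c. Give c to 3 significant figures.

6.66

z = ln(S₂/S₁) / ln(A₂/A₁) = ln(21/4) / ln(33.99/0.2091) = 1.6582 / 5.0910 = 0.3257
c = S₁ / A₁^z = 4 / 0.2091^0.3257 = 4 / 0.6007 = 6.659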